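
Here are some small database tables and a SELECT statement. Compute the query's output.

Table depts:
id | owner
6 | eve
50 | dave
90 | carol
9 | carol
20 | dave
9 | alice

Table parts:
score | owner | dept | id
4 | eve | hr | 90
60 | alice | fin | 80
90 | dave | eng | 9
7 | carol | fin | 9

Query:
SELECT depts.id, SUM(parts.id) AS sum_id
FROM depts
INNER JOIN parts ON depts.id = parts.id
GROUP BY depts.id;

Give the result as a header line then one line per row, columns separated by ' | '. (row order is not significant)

After JOIN parts (5 rows):
depts.id | depts.owner | parts.score | parts.owner | parts.dept | parts.id
90 | carol | 4 | eve | hr | 90
9 | carol | 90 | dave | eng | 9
9 | carol | 7 | carol | fin | 9
9 | alice | 90 | dave | eng | 9
9 | alice | 7 | carol | fin | 9
After GROUP BY (2 rows):
depts.id | sum_id
90 | 90
9 | 36

== RESULT ==
depts.id | sum_id
90 | 90
9 | 36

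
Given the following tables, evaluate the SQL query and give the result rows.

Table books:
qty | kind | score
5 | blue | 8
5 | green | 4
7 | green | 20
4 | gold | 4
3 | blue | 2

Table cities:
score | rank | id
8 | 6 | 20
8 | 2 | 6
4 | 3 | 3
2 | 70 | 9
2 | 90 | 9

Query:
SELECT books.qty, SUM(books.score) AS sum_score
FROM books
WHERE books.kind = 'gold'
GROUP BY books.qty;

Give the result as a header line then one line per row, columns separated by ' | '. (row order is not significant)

== RESULT ==
books.qty | sum_score
4 | 4

Derivation:
After WHERE (1 rows):
books.qty | books.kind | books.score
4 | gold | 4
After GROUP BY (1 rows):
books.qty | sum_score
4 | 4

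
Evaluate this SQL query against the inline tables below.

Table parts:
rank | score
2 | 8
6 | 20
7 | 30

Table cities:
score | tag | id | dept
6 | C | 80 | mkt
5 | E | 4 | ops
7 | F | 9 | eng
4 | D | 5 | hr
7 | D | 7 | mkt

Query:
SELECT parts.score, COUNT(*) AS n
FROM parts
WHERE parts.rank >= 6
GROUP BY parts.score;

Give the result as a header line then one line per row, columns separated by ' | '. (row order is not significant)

== RESULT ==
parts.score | n
20 | 1
30 | 1

Derivation:
After WHERE (2 rows):
parts.rank | parts.score
6 | 20
7 | 30
After GROUP BY (2 rows):
parts.score | n
20 | 1
30 | 1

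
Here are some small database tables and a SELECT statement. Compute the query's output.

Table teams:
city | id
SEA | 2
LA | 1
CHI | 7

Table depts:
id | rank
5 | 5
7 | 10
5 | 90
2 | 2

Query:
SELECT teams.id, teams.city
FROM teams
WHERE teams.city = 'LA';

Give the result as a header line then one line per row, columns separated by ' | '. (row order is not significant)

After WHERE (1 rows):
teams.city | teams.id
LA | 1
After SELECT (1 rows):
teams.id | teams.city
1 | LA

== RESULT ==
teams.id | teams.city
1 | LA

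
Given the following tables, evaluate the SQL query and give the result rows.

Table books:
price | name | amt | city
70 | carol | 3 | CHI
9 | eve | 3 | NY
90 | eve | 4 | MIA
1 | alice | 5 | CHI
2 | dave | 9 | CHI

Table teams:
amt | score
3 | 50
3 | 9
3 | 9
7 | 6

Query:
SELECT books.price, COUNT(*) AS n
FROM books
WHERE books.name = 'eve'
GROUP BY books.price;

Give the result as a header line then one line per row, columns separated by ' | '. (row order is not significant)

== RESULT ==
books.price | n
9 | 1
90 | 1

Derivation:
After WHERE (2 rows):
books.price | books.name | books.amt | books.city
9 | eve | 3 | NY
90 | eve | 4 | MIA
After GROUP BY (2 rows):
books.price | n
9 | 1
90 | 1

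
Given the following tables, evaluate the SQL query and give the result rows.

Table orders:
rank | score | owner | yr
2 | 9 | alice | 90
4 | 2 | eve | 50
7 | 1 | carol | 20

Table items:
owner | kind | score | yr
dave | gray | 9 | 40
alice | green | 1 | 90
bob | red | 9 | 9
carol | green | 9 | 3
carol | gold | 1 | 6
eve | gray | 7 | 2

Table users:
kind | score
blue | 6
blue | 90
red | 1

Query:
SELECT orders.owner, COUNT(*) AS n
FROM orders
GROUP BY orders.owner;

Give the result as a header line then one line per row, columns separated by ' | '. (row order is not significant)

== RESULT ==
orders.owner | n
alice | 1
eve | 1
carol | 1

Derivation:
After GROUP BY (3 rows):
orders.owner | n
alice | 1
eve | 1
carol | 1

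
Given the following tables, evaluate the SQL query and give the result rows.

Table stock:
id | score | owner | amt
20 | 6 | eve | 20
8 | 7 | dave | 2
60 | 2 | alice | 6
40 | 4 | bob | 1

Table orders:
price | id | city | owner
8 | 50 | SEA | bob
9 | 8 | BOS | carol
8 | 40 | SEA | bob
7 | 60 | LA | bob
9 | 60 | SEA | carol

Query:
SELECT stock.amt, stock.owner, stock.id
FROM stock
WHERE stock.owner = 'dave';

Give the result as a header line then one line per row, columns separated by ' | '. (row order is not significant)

After WHERE (1 rows):
stock.id | stock.score | stock.owner | stock.amt
8 | 7 | dave | 2
After SELECT (1 rows):
stock.amt | stock.owner | stock.id
2 | dave | 8

== RESULT ==
stock.amt | stock.owner | stock.id
2 | dave | 8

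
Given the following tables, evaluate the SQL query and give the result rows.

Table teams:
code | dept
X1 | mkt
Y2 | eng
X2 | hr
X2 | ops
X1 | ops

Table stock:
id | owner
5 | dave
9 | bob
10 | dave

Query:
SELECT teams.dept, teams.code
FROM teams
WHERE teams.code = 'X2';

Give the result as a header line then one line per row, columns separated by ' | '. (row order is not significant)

After WHERE (2 rows):
teams.code | teams.dept
X2 | hr
X2 | ops
After SELECT (2 rows):
teams.dept | teams.code
hr | X2
ops | X2

== RESULT ==
teams.dept | teams.code
hr | X2
ops | X2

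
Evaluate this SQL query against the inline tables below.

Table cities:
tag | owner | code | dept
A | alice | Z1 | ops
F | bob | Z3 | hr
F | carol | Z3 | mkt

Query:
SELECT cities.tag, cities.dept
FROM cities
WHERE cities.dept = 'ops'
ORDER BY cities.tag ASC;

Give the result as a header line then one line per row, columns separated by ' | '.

After WHERE (1 rows):
cities.tag | cities.owner | cities.code | cities.dept
A | alice | Z1 | ops
After SELECT (1 rows):
cities.tag | cities.dept
A | ops
After ORDER BY (1 rows):
cities.tag | cities.dept
A | ops

== RESULT ==
cities.tag | cities.dept
A | ops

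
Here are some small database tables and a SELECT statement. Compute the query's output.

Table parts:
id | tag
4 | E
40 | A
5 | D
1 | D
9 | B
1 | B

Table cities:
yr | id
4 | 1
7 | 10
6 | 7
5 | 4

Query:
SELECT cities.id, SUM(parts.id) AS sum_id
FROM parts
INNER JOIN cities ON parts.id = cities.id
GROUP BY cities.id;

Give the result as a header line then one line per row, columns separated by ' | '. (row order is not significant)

== RESULT ==
cities.id | sum_id
4 | 4
1 | 2

Derivation:
After JOIN cities (3 rows):
parts.id | parts.tag | cities.yr | cities.id
4 | E | 5 | 4
1 | D | 4 | 1
1 | B | 4 | 1
After GROUP BY (2 rows):
cities.id | sum_id
4 | 4
1 | 2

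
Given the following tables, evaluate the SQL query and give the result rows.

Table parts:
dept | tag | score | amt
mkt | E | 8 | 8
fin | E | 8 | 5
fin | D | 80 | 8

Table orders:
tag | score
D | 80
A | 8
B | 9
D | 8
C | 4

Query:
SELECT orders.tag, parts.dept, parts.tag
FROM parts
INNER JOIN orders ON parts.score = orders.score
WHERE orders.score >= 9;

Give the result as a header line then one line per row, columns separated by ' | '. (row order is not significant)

== RESULT ==
orders.tag | parts.dept | parts.tag
D | fin | D

Derivation:
After JOIN orders (5 rows):
parts.dept | parts.tag | parts.score | parts.amt | orders.tag | orders.score
mkt | E | 8 | 8 | A | 8
mkt | E | 8 | 8 | D | 8
fin | E | 8 | 5 | A | 8
fin | E | 8 | 5 | D | 8
fin | D | 80 | 8 | D | 80
After WHERE (1 rows):
parts.dept | parts.tag | parts.score | parts.amt | orders.tag | orders.score
fin | D | 80 | 8 | D | 80
After SELECT (1 rows):
orders.tag | parts.dept | parts.tag
D | fin | D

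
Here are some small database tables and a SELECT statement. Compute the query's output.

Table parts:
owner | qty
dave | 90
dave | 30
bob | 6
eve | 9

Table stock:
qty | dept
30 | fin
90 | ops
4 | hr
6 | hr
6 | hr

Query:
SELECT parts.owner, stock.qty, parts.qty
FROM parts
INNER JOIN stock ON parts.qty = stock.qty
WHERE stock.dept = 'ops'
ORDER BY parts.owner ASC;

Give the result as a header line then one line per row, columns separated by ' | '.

After JOIN stock (4 rows):
parts.owner | parts.qty | stock.qty | stock.dept
dave | 90 | 90 | ops
dave | 30 | 30 | fin
bob | 6 | 6 | hr
bob | 6 | 6 | hr
After WHERE (1 rows):
parts.owner | parts.qty | stock.qty | stock.dept
dave | 90 | 90 | ops
After SELECT (1 rows):
parts.owner | stock.qty | parts.qty
dave | 90 | 90
After ORDER BY (1 rows):
parts.owner | stock.qty | parts.qty
dave | 90 | 90

== RESULT ==
parts.owner | stock.qty | parts.qty
dave | 90 | 90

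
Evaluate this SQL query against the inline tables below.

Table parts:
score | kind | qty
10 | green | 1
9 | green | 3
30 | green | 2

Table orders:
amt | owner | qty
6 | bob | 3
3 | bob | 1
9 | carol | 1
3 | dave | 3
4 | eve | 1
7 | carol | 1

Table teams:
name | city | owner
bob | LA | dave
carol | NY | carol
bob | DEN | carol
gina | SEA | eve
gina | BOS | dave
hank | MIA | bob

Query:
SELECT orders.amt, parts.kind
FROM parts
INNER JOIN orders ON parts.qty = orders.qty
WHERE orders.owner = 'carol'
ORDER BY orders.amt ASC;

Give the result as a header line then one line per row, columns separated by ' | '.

== RESULT ==
orders.amt | parts.kind
7 | green
9 | green

Derivation:
After JOIN orders (6 rows):
parts.score | parts.kind | parts.qty | orders.amt | orders.owner | orders.qty
10 | green | 1 | 3 | bob | 1
10 | green | 1 | 9 | carol | 1
10 | green | 1 | 4 | eve | 1
10 | green | 1 | 7 | carol | 1
9 | green | 3 | 6 | bob | 3
9 | green | 3 | 3 | dave | 3
After WHERE (2 rows):
parts.score | parts.kind | parts.qty | orders.amt | orders.owner | orders.qty
10 | green | 1 | 9 | carol | 1
10 | green | 1 | 7 | carol | 1
After SELECT (2 rows):
orders.amt | parts.kind
9 | green
7 | green
After ORDER BY (2 rows):
orders.amt | parts.kind
7 | green
9 | green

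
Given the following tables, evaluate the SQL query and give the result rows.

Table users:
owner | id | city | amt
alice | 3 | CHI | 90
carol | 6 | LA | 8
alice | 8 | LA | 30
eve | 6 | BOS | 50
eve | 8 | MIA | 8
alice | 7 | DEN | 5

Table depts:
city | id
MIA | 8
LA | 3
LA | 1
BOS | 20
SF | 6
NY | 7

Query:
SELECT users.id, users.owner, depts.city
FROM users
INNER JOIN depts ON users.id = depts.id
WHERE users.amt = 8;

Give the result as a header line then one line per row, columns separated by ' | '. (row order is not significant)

After JOIN depts (6 rows):
users.owner | users.id | users.city | users.amt | depts.city | depts.id
alice | 3 | CHI | 90 | LA | 3
carol | 6 | LA | 8 | SF | 6
alice | 8 | LA | 30 | MIA | 8
eve | 6 | BOS | 50 | SF | 6
eve | 8 | MIA | 8 | MIA | 8
alice | 7 | DEN | 5 | NY | 7
After WHERE (2 rows):
users.owner | users.id | users.city | users.amt | depts.city | depts.id
carol | 6 | LA | 8 | SF | 6
eve | 8 | MIA | 8 | MIA | 8
After SELECT (2 rows):
users.id | users.owner | depts.city
6 | carol | SF
8 | eve | MIA

== RESULT ==
users.id | users.owner | depts.city
6 | carol | SF
8 | eve | MIA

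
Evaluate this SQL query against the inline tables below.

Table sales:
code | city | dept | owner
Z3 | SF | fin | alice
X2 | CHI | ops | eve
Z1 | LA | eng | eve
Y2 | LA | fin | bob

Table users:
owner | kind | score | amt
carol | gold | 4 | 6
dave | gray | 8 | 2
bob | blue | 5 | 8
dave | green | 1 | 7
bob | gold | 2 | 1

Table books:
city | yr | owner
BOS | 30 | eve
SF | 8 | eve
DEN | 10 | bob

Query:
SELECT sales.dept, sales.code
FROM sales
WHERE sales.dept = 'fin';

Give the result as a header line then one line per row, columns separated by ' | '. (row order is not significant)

After WHERE (2 rows):
sales.code | sales.city | sales.dept | sales.owner
Z3 | SF | fin | alice
Y2 | LA | fin | bob
After SELECT (2 rows):
sales.dept | sales.code
fin | Z3
fin | Y2

== RESULT ==
sales.dept | sales.code
fin | Z3
fin | Y2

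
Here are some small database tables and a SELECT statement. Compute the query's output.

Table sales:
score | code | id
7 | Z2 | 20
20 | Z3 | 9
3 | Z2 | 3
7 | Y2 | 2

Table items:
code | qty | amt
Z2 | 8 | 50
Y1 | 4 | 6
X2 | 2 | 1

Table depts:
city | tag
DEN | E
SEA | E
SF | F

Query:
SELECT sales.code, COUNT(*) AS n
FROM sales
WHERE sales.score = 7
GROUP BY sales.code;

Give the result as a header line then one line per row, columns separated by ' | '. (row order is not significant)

After WHERE (2 rows):
sales.score | sales.code | sales.id
7 | Z2 | 20
7 | Y2 | 2
After GROUP BY (2 rows):
sales.code | n
Z2 | 1
Y2 | 1

== RESULT ==
sales.code | n
Z2 | 1
Y2 | 1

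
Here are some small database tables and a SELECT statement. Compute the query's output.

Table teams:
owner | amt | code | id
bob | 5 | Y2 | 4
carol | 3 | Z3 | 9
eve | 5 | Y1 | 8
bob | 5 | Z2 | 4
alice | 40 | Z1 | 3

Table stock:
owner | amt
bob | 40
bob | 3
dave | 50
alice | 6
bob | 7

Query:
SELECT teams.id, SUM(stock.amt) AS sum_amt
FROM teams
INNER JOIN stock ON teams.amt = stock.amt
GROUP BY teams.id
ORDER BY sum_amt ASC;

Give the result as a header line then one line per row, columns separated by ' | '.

== RESULT ==
teams.id | sum_amt
9 | 3
3 | 40

Derivation:
After JOIN stock (2 rows):
teams.owner | teams.amt | teams.code | teams.id | stock.owner | stock.amt
carol | 3 | Z3 | 9 | bob | 3
alice | 40 | Z1 | 3 | bob | 40
After GROUP BY (2 rows):
teams.id | sum_amt
9 | 3
3 | 40
After ORDER BY (2 rows):
teams.id | sum_amt
9 | 3
3 | 40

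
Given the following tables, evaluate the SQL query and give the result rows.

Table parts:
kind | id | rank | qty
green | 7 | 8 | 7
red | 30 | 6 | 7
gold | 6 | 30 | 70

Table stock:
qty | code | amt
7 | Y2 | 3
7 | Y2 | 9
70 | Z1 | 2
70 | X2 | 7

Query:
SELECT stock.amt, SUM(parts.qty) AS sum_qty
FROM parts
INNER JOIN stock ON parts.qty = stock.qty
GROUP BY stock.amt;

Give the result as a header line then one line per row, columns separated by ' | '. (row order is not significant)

After JOIN stock (6 rows):
parts.kind | parts.id | parts.rank | parts.qty | stock.qty | stock.code | stock.amt
green | 7 | 8 | 7 | 7 | Y2 | 3
green | 7 | 8 | 7 | 7 | Y2 | 9
red | 30 | 6 | 7 | 7 | Y2 | 3
red | 30 | 6 | 7 | 7 | Y2 | 9
gold | 6 | 30 | 70 | 70 | Z1 | 2
gold | 6 | 30 | 70 | 70 | X2 | 7
After GROUP BY (4 rows):
stock.amt | sum_qty
3 | 14
9 | 14
2 | 70
7 | 70

== RESULT ==
stock.amt | sum_qty
3 | 14
9 | 14
2 | 70
7 | 70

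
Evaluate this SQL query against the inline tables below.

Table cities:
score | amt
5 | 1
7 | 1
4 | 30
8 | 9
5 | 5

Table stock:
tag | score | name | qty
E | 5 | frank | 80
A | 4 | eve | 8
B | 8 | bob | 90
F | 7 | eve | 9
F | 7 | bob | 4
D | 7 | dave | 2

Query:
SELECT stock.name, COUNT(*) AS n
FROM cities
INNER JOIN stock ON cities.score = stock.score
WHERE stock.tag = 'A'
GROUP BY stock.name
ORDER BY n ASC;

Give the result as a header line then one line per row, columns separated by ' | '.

== RESULT ==
stock.name | n
eve | 1

Derivation:
After JOIN stock (7 rows):
cities.score | cities.amt | stock.tag | stock.score | stock.name | stock.qty
5 | 1 | E | 5 | frank | 80
7 | 1 | F | 7 | eve | 9
7 | 1 | F | 7 | bob | 4
7 | 1 | D | 7 | dave | 2
4 | 30 | A | 4 | eve | 8
8 | 9 | B | 8 | bob | 90
5 | 5 | E | 5 | frank | 80
After WHERE (1 rows):
cities.score | cities.amt | stock.tag | stock.score | stock.name | stock.qty
4 | 30 | A | 4 | eve | 8
After GROUP BY (1 rows):
stock.name | n
eve | 1
After ORDER BY (1 rows):
stock.name | n
eve | 1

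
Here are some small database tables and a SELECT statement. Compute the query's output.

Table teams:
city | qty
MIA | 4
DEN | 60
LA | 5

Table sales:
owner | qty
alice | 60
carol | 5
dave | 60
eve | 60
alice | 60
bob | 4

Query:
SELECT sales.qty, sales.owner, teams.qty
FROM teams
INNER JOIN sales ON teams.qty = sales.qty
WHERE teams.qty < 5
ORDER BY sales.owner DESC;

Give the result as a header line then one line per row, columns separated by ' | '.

== RESULT ==
sales.qty | sales.owner | teams.qty
4 | bob | 4

Derivation:
After JOIN sales (6 rows):
teams.city | teams.qty | sales.owner | sales.qty
MIA | 4 | bob | 4
DEN | 60 | alice | 60
DEN | 60 | dave | 60
DEN | 60 | eve | 60
DEN | 60 | alice | 60
LA | 5 | carol | 5
After WHERE (1 rows):
teams.city | teams.qty | sales.owner | sales.qty
MIA | 4 | bob | 4
After SELECT (1 rows):
sales.qty | sales.owner | teams.qty
4 | bob | 4
After ORDER BY (1 rows):
sales.qty | sales.owner | teams.qty
4 | bob | 4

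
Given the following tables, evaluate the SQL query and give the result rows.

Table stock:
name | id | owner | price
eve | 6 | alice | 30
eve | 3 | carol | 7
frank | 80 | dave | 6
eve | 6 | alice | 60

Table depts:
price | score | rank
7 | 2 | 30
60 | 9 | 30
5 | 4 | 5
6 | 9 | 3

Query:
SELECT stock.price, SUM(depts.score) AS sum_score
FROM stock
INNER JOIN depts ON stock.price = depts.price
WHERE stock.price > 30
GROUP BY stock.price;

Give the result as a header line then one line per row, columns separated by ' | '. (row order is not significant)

After JOIN depts (3 rows):
stock.name | stock.id | stock.owner | stock.price | depts.price | depts.score | depts.rank
eve | 3 | carol | 7 | 7 | 2 | 30
frank | 80 | dave | 6 | 6 | 9 | 3
eve | 6 | alice | 60 | 60 | 9 | 30
After WHERE (1 rows):
stock.name | stock.id | stock.owner | stock.price | depts.price | depts.score | depts.rank
eve | 6 | alice | 60 | 60 | 9 | 30
After GROUP BY (1 rows):
stock.price | sum_score
60 | 9

== RESULT ==
stock.price | sum_score
60 | 9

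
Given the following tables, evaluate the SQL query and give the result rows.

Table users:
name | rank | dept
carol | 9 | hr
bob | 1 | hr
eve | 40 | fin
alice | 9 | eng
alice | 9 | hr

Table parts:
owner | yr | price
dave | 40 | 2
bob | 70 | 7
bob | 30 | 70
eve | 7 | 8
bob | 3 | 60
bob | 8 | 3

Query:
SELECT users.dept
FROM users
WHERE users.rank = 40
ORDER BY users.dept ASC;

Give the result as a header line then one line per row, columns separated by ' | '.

== RESULT ==
users.dept
fin

Derivation:
After WHERE (1 rows):
users.name | users.rank | users.dept
eve | 40 | fin
After SELECT (1 rows):
users.dept
fin
After ORDER BY (1 rows):
users.dept
fin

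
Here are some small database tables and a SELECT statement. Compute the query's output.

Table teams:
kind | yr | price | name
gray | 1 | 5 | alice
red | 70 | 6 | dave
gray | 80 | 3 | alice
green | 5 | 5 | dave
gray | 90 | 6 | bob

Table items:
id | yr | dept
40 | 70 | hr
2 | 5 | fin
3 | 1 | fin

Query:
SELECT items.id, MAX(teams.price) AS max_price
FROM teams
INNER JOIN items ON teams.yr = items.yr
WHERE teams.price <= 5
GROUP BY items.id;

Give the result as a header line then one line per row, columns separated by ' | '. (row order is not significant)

== RESULT ==
items.id | max_price
3 | 5
2 | 5

Derivation:
After JOIN items (3 rows):
teams.kind | teams.yr | teams.price | teams.name | items.id | items.yr | items.dept
gray | 1 | 5 | alice | 3 | 1 | fin
red | 70 | 6 | dave | 40 | 70 | hr
green | 5 | 5 | dave | 2 | 5 | fin
After WHERE (2 rows):
teams.kind | teams.yr | teams.price | teams.name | items.id | items.yr | items.dept
gray | 1 | 5 | alice | 3 | 1 | fin
green | 5 | 5 | dave | 2 | 5 | fin
After GROUP BY (2 rows):
items.id | max_price
3 | 5
2 | 5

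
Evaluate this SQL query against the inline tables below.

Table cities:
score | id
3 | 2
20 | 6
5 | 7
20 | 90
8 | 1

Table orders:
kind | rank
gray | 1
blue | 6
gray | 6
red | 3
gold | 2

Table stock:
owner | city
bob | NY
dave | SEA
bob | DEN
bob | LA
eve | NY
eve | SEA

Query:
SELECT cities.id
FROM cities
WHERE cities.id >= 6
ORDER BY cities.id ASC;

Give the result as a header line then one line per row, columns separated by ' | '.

After WHERE (3 rows):
cities.score | cities.id
20 | 6
5 | 7
20 | 90
After SELECT (3 rows):
cities.id
6
7
90
After ORDER BY (3 rows):
cities.id
6
7
90

== RESULT ==
cities.id
6
7
90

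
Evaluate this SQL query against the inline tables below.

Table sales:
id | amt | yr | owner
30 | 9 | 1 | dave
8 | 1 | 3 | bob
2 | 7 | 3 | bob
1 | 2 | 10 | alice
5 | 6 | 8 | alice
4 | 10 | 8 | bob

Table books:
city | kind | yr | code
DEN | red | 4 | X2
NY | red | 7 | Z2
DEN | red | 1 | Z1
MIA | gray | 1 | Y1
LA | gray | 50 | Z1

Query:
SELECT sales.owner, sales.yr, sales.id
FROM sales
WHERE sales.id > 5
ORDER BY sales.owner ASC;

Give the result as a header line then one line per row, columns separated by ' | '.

After WHERE (2 rows):
sales.id | sales.amt | sales.yr | sales.owner
30 | 9 | 1 | dave
8 | 1 | 3 | bob
After SELECT (2 rows):
sales.owner | sales.yr | sales.id
dave | 1 | 30
bob | 3 | 8
After ORDER BY (2 rows):
sales.owner | sales.yr | sales.id
bob | 3 | 8
dave | 1 | 30

== RESULT ==
sales.owner | sales.yr | sales.id
bob | 3 | 8
dave | 1 | 30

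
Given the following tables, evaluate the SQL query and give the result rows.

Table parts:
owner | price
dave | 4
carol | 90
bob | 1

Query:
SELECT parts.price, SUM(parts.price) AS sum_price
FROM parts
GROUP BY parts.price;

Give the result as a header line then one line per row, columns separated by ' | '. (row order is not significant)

== RESULT ==
parts.price | sum_price
4 | 4
90 | 90
1 | 1

Derivation:
After GROUP BY (3 rows):
parts.price | sum_price
4 | 4
90 | 90
1 | 1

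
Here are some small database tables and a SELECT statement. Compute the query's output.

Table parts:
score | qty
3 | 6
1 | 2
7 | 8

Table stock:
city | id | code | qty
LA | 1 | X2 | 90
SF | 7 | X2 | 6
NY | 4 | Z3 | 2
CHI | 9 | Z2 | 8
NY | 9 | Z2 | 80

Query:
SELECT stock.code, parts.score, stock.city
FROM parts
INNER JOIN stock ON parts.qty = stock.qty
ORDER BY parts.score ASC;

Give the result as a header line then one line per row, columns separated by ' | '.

== RESULT ==
stock.code | parts.score | stock.city
Z3 | 1 | NY
X2 | 3 | SF
Z2 | 7 | CHI

Derivation:
After JOIN stock (3 rows):
parts.score | parts.qty | stock.city | stock.id | stock.code | stock.qty
3 | 6 | SF | 7 | X2 | 6
1 | 2 | NY | 4 | Z3 | 2
7 | 8 | CHI | 9 | Z2 | 8
After SELECT (3 rows):
stock.code | parts.score | stock.city
X2 | 3 | SF
Z3 | 1 | NY
Z2 | 7 | CHI
After ORDER BY (3 rows):
stock.code | parts.score | stock.city
Z3 | 1 | NY
X2 | 3 | SF
Z2 | 7 | CHI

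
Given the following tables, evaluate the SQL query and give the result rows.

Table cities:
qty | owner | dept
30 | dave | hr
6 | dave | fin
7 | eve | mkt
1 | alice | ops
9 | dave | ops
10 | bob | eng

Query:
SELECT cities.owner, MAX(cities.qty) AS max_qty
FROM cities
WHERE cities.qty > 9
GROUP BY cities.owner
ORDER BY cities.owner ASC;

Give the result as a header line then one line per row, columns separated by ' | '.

== RESULT ==
cities.owner | max_qty
bob | 10
dave | 30

Derivation:
After WHERE (2 rows):
cities.qty | cities.owner | cities.dept
30 | dave | hr
10 | bob | eng
After GROUP BY (2 rows):
cities.owner | max_qty
dave | 30
bob | 10
After ORDER BY (2 rows):
cities.owner | max_qty
bob | 10
dave | 30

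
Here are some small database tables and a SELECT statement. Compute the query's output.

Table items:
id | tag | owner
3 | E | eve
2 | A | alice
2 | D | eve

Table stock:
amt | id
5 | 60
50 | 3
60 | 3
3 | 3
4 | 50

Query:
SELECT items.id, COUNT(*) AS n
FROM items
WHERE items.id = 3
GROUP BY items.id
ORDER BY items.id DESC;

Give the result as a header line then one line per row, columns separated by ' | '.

== RESULT ==
items.id | n
3 | 1

Derivation:
After WHERE (1 rows):
items.id | items.tag | items.owner
3 | E | eve
After GROUP BY (1 rows):
items.id | n
3 | 1
After ORDER BY (1 rows):
items.id | n
3 | 1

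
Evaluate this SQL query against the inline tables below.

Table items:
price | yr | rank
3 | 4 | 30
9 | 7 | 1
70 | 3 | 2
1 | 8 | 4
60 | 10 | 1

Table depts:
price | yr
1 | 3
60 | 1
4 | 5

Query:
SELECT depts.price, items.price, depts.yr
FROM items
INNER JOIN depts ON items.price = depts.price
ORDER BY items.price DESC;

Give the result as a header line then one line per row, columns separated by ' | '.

After JOIN depts (2 rows):
items.price | items.yr | items.rank | depts.price | depts.yr
1 | 8 | 4 | 1 | 3
60 | 10 | 1 | 60 | 1
After SELECT (2 rows):
depts.price | items.price | depts.yr
1 | 1 | 3
60 | 60 | 1
After ORDER BY (2 rows):
depts.price | items.price | depts.yr
60 | 60 | 1
1 | 1 | 3

== RESULT ==
depts.price | items.price | depts.yr
60 | 60 | 1
1 | 1 | 3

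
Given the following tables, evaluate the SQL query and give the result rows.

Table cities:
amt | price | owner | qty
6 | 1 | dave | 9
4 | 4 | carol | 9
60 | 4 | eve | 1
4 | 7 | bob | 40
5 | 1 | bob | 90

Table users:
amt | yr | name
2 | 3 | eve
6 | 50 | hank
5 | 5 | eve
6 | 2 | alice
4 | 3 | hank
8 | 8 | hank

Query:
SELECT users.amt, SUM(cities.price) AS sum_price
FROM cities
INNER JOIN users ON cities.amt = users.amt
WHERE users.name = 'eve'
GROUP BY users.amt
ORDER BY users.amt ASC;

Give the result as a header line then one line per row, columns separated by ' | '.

After JOIN users (5 rows):
cities.amt | cities.price | cities.owner | cities.qty | users.amt | users.yr | users.name
6 | 1 | dave | 9 | 6 | 50 | hank
6 | 1 | dave | 9 | 6 | 2 | alice
4 | 4 | carol | 9 | 4 | 3 | hank
4 | 7 | bob | 40 | 4 | 3 | hank
5 | 1 | bob | 90 | 5 | 5 | eve
After WHERE (1 rows):
cities.amt | cities.price | cities.owner | cities.qty | users.amt | users.yr | users.name
5 | 1 | bob | 90 | 5 | 5 | eve
After GROUP BY (1 rows):
users.amt | sum_price
5 | 1
After ORDER BY (1 rows):
users.amt | sum_price
5 | 1

== RESULT ==
users.amt | sum_price
5 | 1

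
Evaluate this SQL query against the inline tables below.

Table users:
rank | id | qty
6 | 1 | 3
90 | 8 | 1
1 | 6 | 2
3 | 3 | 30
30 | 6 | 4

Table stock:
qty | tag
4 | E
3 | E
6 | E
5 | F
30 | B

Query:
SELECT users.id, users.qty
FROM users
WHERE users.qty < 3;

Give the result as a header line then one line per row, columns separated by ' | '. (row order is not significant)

== RESULT ==
users.id | users.qty
8 | 1
6 | 2

Derivation:
After WHERE (2 rows):
users.rank | users.id | users.qty
90 | 8 | 1
1 | 6 | 2
After SELECT (2 rows):
users.id | users.qty
8 | 1
6 | 2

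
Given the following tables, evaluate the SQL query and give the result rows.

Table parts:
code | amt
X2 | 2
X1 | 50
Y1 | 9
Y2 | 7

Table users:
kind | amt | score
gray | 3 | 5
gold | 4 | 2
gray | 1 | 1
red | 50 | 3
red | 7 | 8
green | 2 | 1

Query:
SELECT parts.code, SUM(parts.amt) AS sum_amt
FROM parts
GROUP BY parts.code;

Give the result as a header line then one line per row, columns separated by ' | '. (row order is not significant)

== RESULT ==
parts.code | sum_amt
X2 | 2
X1 | 50
Y1 | 9
Y2 | 7

Derivation:
After GROUP BY (4 rows):
parts.code | sum_amt
X2 | 2
X1 | 50
Y1 | 9
Y2 | 7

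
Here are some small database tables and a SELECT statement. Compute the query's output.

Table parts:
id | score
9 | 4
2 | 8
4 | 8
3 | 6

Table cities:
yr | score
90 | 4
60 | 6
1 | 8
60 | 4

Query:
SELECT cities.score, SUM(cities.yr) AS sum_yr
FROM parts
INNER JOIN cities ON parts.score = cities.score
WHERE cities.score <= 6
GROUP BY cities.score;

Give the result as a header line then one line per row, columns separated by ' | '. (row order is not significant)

After JOIN cities (5 rows):
parts.id | parts.score | cities.yr | cities.score
9 | 4 | 90 | 4
9 | 4 | 60 | 4
2 | 8 | 1 | 8
4 | 8 | 1 | 8
3 | 6 | 60 | 6
After WHERE (3 rows):
parts.id | parts.score | cities.yr | cities.score
9 | 4 | 90 | 4
9 | 4 | 60 | 4
3 | 6 | 60 | 6
After GROUP BY (2 rows):
cities.score | sum_yr
4 | 150
6 | 60

== RESULT ==
cities.score | sum_yr
4 | 150
6 | 60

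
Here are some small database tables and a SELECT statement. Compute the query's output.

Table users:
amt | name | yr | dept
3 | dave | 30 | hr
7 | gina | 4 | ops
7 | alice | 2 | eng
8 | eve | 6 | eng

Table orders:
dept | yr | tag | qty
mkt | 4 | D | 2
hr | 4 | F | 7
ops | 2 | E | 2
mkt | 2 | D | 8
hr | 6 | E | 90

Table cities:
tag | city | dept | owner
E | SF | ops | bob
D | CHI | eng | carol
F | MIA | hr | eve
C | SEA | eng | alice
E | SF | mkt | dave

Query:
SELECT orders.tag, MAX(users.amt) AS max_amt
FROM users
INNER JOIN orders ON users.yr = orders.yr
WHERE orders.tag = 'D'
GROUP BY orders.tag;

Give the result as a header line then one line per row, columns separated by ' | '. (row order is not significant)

After JOIN orders (5 rows):
users.amt | users.name | users.yr | users.dept | orders.dept | orders.yr | orders.tag | orders.qty
7 | gina | 4 | ops | mkt | 4 | D | 2
7 | gina | 4 | ops | hr | 4 | F | 7
7 | alice | 2 | eng | ops | 2 | E | 2
7 | alice | 2 | eng | mkt | 2 | D | 8
8 | eve | 6 | eng | hr | 6 | E | 90
After WHERE (2 rows):
users.amt | users.name | users.yr | users.dept | orders.dept | orders.yr | orders.tag | orders.qty
7 | gina | 4 | ops | mkt | 4 | D | 2
7 | alice | 2 | eng | mkt | 2 | D | 8
After GROUP BY (1 rows):
orders.tag | max_amt
D | 7

== RESULT ==
orders.tag | max_amt
D | 7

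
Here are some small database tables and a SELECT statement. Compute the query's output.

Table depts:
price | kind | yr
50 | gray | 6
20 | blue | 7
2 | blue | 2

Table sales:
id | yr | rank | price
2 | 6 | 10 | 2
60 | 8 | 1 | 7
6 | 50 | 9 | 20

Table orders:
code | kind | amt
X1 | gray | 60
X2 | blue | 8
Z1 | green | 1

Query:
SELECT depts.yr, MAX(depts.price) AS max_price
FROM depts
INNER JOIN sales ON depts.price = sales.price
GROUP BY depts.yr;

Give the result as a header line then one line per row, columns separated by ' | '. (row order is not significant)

== RESULT ==
depts.yr | max_price
7 | 20
2 | 2

Derivation:
After JOIN sales (2 rows):
depts.price | depts.kind | depts.yr | sales.id | sales.yr | sales.rank | sales.price
20 | blue | 7 | 6 | 50 | 9 | 20
2 | blue | 2 | 2 | 6 | 10 | 2
After GROUP BY (2 rows):
depts.yr | max_price
7 | 20
2 | 2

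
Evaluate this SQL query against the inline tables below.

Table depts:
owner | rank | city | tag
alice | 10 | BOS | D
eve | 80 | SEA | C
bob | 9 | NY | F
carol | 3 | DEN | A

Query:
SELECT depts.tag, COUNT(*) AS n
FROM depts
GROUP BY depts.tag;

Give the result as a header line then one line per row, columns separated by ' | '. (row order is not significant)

== RESULT ==
depts.tag | n
D | 1
C | 1
F | 1
A | 1

Derivation:
After GROUP BY (4 rows):
depts.tag | n
D | 1
C | 1
F | 1
A | 1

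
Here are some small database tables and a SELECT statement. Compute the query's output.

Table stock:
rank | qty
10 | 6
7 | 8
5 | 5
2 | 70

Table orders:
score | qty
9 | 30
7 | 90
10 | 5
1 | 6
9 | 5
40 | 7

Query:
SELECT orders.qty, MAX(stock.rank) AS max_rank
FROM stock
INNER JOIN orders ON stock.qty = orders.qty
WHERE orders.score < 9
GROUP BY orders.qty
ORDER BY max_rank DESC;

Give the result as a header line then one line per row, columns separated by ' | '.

After JOIN orders (3 rows):
stock.rank | stock.qty | orders.score | orders.qty
10 | 6 | 1 | 6
5 | 5 | 10 | 5
5 | 5 | 9 | 5
After WHERE (1 rows):
stock.rank | stock.qty | orders.score | orders.qty
10 | 6 | 1 | 6
After GROUP BY (1 rows):
orders.qty | max_rank
6 | 10
After ORDER BY (1 rows):
orders.qty | max_rank
6 | 10

== RESULT ==
orders.qty | max_rank
6 | 10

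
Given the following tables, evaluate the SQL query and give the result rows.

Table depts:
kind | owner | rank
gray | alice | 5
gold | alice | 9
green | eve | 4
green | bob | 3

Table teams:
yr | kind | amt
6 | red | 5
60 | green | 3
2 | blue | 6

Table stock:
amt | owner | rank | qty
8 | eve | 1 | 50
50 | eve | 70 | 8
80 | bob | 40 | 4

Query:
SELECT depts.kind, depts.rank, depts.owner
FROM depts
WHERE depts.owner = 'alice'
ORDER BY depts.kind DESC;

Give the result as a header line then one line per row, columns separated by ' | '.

After WHERE (2 rows):
depts.kind | depts.owner | depts.rank
gray | alice | 5
gold | alice | 9
After SELECT (2 rows):
depts.kind | depts.rank | depts.owner
gray | 5 | alice
gold | 9 | alice
After ORDER BY (2 rows):
depts.kind | depts.rank | depts.owner
gray | 5 | alice
gold | 9 | alice

== RESULT ==
depts.kind | depts.rank | depts.owner
gray | 5 | alice
gold | 9 | alice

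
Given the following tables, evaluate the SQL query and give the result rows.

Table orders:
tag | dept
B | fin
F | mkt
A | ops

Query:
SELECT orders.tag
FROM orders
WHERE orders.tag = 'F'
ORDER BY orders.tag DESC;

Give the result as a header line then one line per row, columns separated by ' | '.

== RESULT ==
orders.tag
F

Derivation:
After WHERE (1 rows):
orders.tag | orders.dept
F | mkt
After SELECT (1 rows):
orders.tag
F
After ORDER BY (1 rows):
orders.tag
F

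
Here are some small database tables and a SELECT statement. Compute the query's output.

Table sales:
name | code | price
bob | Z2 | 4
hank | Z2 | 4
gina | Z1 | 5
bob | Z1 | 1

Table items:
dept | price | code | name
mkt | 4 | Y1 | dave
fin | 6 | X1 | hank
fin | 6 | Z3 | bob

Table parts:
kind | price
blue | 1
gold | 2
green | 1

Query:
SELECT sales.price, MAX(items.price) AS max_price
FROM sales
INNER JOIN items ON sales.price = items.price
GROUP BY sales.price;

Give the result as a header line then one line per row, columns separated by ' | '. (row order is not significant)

== RESULT ==
sales.price | max_price
4 | 4

Derivation:
After JOIN items (2 rows):
sales.name | sales.code | sales.price | items.dept | items.price | items.code | items.name
bob | Z2 | 4 | mkt | 4 | Y1 | dave
hank | Z2 | 4 | mkt | 4 | Y1 | dave
After GROUP BY (1 rows):
sales.price | max_price
4 | 4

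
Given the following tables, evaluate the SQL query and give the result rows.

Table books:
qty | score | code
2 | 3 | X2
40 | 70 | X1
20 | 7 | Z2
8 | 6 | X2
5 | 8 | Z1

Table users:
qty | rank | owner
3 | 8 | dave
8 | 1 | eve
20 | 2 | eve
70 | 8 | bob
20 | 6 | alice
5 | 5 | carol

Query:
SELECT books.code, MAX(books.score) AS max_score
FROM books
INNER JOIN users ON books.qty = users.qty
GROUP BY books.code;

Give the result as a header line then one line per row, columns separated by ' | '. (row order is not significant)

== RESULT ==
books.code | max_score
Z2 | 7
X2 | 6
Z1 | 8

Derivation:
After JOIN users (4 rows):
books.qty | books.score | books.code | users.qty | users.rank | users.owner
20 | 7 | Z2 | 20 | 2 | eve
20 | 7 | Z2 | 20 | 6 | alice
8 | 6 | X2 | 8 | 1 | eve
5 | 8 | Z1 | 5 | 5 | carol
After GROUP BY (3 rows):
books.code | max_score
Z2 | 7
X2 | 6
Z1 | 8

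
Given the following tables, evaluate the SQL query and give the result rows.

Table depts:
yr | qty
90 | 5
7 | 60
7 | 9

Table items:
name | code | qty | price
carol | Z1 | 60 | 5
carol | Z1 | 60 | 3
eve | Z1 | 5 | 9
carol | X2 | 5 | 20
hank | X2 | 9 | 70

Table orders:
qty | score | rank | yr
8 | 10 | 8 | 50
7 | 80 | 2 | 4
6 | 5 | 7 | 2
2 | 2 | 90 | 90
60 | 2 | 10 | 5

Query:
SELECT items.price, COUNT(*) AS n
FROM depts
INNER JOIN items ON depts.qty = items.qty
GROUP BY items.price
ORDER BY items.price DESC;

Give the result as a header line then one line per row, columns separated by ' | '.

After JOIN items (5 rows):
depts.yr | depts.qty | items.name | items.code | items.qty | items.price
90 | 5 | eve | Z1 | 5 | 9
90 | 5 | carol | X2 | 5 | 20
7 | 60 | carol | Z1 | 60 | 5
7 | 60 | carol | Z1 | 60 | 3
7 | 9 | hank | X2 | 9 | 70
After GROUP BY (5 rows):
items.price | n
9 | 1
20 | 1
5 | 1
3 | 1
70 | 1
After ORDER BY (5 rows):
items.price | n
70 | 1
20 | 1
9 | 1
5 | 1
3 | 1

== RESULT ==
items.price | n
70 | 1
20 | 1
9 | 1
5 | 1
3 | 1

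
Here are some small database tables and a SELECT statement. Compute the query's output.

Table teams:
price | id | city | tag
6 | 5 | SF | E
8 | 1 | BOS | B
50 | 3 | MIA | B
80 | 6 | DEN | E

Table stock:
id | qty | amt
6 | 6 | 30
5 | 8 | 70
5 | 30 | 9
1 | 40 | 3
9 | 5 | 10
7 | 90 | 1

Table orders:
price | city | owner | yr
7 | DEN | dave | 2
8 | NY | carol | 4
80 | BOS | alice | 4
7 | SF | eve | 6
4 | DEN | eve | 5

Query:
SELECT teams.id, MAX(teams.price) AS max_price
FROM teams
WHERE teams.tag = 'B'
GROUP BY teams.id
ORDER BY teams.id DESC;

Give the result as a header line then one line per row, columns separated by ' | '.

After WHERE (2 rows):
teams.price | teams.id | teams.city | teams.tag
8 | 1 | BOS | B
50 | 3 | MIA | B
After GROUP BY (2 rows):
teams.id | max_price
1 | 8
3 | 50
After ORDER BY (2 rows):
teams.id | max_price
3 | 50
1 | 8

== RESULT ==
teams.id | max_price
3 | 50
1 | 8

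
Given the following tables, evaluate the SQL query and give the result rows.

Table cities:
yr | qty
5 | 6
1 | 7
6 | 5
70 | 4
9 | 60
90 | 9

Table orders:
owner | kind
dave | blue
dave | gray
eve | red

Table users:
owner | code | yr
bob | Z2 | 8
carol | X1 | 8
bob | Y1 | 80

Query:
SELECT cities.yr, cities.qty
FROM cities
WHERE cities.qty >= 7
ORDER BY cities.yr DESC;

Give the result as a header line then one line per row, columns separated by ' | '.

After WHERE (3 rows):
cities.yr | cities.qty
1 | 7
9 | 60
90 | 9
After SELECT (3 rows):
cities.yr | cities.qty
1 | 7
9 | 60
90 | 9
After ORDER BY (3 rows):
cities.yr | cities.qty
90 | 9
9 | 60
1 | 7

== RESULT ==
cities.yr | cities.qty
90 | 9
9 | 60
1 | 7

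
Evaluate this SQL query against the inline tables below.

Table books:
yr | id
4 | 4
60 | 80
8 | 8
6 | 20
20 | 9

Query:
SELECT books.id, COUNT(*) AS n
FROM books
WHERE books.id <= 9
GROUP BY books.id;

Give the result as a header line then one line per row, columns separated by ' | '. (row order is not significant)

== RESULT ==
books.id | n
4 | 1
8 | 1
9 | 1

Derivation:
After WHERE (3 rows):
books.yr | books.id
4 | 4
8 | 8
20 | 9
After GROUP BY (3 rows):
books.id | n
4 | 1
8 | 1
9 | 1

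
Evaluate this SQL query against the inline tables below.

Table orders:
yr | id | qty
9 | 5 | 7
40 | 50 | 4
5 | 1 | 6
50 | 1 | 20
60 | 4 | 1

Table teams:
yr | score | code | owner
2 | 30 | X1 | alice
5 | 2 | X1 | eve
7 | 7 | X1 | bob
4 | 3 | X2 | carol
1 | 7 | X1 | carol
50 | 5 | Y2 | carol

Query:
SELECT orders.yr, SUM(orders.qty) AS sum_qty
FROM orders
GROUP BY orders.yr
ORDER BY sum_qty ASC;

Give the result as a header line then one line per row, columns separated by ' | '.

After GROUP BY (5 rows):
orders.yr | sum_qty
9 | 7
40 | 4
5 | 6
50 | 20
60 | 1
After ORDER BY (5 rows):
orders.yr | sum_qty
60 | 1
40 | 4
5 | 6
9 | 7
50 | 20

== RESULT ==
orders.yr | sum_qty
60 | 1
40 | 4
5 | 6
9 | 7
50 | 20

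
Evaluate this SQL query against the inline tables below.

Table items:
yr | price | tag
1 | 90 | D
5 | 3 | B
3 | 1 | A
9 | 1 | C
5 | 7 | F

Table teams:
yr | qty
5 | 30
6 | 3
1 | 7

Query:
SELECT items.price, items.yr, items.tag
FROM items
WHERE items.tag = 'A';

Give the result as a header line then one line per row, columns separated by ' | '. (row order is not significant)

After WHERE (1 rows):
items.yr | items.price | items.tag
3 | 1 | A
After SELECT (1 rows):
items.price | items.yr | items.tag
1 | 3 | A

== RESULT ==
items.price | items.yr | items.tag
1 | 3 | A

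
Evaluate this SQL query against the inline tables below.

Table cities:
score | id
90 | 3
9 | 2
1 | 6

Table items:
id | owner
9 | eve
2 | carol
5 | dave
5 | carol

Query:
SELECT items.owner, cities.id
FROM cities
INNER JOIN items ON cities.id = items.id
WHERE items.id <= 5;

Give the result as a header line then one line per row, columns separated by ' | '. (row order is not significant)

== RESULT ==
items.owner | cities.id
carol | 2

Derivation:
After JOIN items (1 rows):
cities.score | cities.id | items.id | items.owner
9 | 2 | 2 | carol
After WHERE (1 rows):
cities.score | cities.id | items.id | items.owner
9 | 2 | 2 | carol
After SELECT (1 rows):
items.owner | cities.id
carol | 2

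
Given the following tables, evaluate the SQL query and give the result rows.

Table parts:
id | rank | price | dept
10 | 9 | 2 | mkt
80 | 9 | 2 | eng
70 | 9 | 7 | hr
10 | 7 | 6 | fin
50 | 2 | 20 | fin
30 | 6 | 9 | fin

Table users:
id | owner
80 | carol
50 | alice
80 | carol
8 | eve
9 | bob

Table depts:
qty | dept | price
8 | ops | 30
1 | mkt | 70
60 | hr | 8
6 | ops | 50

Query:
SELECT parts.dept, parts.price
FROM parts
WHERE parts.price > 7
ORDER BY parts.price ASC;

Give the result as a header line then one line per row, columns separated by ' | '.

== RESULT ==
parts.dept | parts.price
fin | 9
fin | 20

Derivation:
After WHERE (2 rows):
parts.id | parts.rank | parts.price | parts.dept
50 | 2 | 20 | fin
30 | 6 | 9 | fin
After SELECT (2 rows):
parts.dept | parts.price
fin | 20
fin | 9
After ORDER BY (2 rows):
parts.dept | parts.price
fin | 9
fin | 20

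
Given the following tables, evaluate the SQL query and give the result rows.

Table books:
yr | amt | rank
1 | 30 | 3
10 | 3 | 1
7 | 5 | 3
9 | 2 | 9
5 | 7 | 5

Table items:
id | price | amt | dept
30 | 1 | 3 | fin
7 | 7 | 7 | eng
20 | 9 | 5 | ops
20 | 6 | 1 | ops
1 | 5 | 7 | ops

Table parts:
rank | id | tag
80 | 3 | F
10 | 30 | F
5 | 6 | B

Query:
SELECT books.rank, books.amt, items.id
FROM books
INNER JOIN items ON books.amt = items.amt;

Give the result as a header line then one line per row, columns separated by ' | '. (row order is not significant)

== RESULT ==
books.rank | books.amt | items.id
1 | 3 | 30
3 | 5 | 20
5 | 7 | 7
5 | 7 | 1

Derivation:
After JOIN items (4 rows):
books.yr | books.amt | books.rank | items.id | items.price | items.amt | items.dept
10 | 3 | 1 | 30 | 1 | 3 | fin
7 | 5 | 3 | 20 | 9 | 5 | ops
5 | 7 | 5 | 7 | 7 | 7 | eng
5 | 7 | 5 | 1 | 5 | 7 | ops
After SELECT (4 rows):
books.rank | books.amt | items.id
1 | 3 | 30
3 | 5 | 20
5 | 7 | 7
5 | 7 | 1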